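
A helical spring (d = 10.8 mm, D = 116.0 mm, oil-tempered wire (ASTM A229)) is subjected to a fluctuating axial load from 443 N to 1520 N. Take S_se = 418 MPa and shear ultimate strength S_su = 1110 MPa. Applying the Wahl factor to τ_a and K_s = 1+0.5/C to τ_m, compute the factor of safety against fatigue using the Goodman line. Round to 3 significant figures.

C = D/d = 116.0/10.8 = 10.7407; K_W = (4C−1)/(4C−4)+0.615/C = 1.1343; K_s = 1+0.5/C = 1.0466
F_a = (F_max−F_min)/2 = 538.5 N; F_m = (F_max+F_min)/2 = 981.5 N
τ_a = K_W·8F_aD/(πd³) = 1.1343 × 126.27 = 143.23 MPa
τ_m = K_s·8F_mD/(πd³) = 1.0466 × 230.15 = 240.87 MPa
Goodman: 1/n_f = τ_a/S_se + τ_m/S_su = 143.23/418 + 240.87/1110 = 0.34265 + 0.21700 = 0.55964
n_f = 1/0.55964 = 1.787

1.79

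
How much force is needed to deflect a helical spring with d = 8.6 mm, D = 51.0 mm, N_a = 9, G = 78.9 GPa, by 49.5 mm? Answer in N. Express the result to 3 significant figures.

2240 N

k = Gd⁴/(8D³N_a) = (78.9×10³)(8.6⁴)/(8·51.0³·9) = 45.188 N/mm
F = k·δ = 45.188 × 49.5 = 2236.8 N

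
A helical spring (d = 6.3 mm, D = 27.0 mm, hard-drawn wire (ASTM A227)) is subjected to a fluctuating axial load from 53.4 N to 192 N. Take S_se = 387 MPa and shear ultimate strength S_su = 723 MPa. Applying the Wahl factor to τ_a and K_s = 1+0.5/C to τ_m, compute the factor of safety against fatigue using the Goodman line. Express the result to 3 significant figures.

8.36

C = D/d = 27.0/6.3 = 4.2857; K_W = (4C−1)/(4C−4)+0.615/C = 1.3718; K_s = 1+0.5/C = 1.1167
F_a = (F_max−F_min)/2 = 69.3 N; F_m = (F_max+F_min)/2 = 122.7 N
τ_a = K_W·8F_aD/(πd³) = 1.3718 × 19.055 = 26.139 MPa
τ_m = K_s·8F_mD/(πd³) = 1.1167 × 33.739 = 37.675 MPa
Goodman: 1/n_f = τ_a/S_se + τ_m/S_su = 26.139/387 + 37.675/723 = 0.06754 + 0.05211 = 0.11965
n_f = 1/0.11965 = 8.358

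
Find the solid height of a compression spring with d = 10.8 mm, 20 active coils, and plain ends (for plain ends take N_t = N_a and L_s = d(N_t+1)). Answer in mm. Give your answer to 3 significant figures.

plain ends: N_t = N_a = 20
L_s = d·(N_t+1) = 10.8 × 21 = 226.8 mm

227 mm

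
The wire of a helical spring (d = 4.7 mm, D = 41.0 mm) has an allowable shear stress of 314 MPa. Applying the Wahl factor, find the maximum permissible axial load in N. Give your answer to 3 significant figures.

267 N

C = D/d = 41.0/4.7 = 8.7234
K_W = (4C−1)/(4C−4) + 0.615/C = 33.894/30.894 + 0.0705 = 1.1676
τ_max = K·8FD/(πd³) → F_max = τ_allow·πd³/(8DK)
F_max = 314·π·4.7³/(8·41.0·1.1676) = 1.0242e+05/382.98 = 267.43 N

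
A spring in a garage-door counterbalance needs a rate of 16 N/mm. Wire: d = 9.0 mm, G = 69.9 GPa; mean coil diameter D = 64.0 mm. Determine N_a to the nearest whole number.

14

N_a = Gd⁴/(8D³k) = (69.9×10³ × 9.0⁴)/(8 × 64.0³ × 16)
    = 4.58614e+08 / 3.35544e+07 = 13.67 → 14 coils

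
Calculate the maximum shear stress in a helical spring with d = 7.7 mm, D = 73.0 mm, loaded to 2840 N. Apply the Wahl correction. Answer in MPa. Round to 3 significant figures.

1330 MPa

Spring index C = D/d = 73.0/7.7 = 9.4805
K_W = (4C−1)/(4C−4) + 0.615/C = 36.922/33.922 + 0.0649 = 1.1533
τ₀ = 8FD/(πd³) = 8·2840·73.0/(π·7.7³) = 1.65856e+06/1434.2 = 1156.4 MPa
τ_max = K·τ₀ = 1.1533 × 1156.4 = 1333.7 MPa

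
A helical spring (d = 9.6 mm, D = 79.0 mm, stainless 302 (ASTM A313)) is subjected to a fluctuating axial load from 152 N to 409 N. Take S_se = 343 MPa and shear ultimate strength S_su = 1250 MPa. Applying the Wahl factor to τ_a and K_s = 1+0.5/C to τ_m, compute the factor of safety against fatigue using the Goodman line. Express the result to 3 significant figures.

C = D/d = 79.0/9.6 = 8.2292; K_W = (4C−1)/(4C−4)+0.615/C = 1.1785; K_s = 1+0.5/C = 1.0608
F_a = (F_max−F_min)/2 = 128.5 N; F_m = (F_max+F_min)/2 = 280.5 N
τ_a = K_W·8F_aD/(πd³) = 1.1785 × 29.218 = 34.433 MPa
τ_m = K_s·8F_mD/(πd³) = 1.0608 × 63.78 = 67.656 MPa
Goodman: 1/n_f = τ_a/S_se + τ_m/S_su = 34.433/343 + 67.656/1250 = 0.10039 + 0.05412 = 0.15451
n_f = 1/0.15451 = 6.472

6.47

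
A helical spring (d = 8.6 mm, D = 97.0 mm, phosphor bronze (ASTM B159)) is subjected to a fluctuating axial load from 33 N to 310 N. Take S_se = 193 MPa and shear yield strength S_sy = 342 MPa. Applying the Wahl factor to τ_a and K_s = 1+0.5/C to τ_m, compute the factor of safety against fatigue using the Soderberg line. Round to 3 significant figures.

C = D/d = 97.0/8.6 = 11.2791; K_W = (4C−1)/(4C−4)+0.615/C = 1.1275; K_s = 1+0.5/C = 1.0443
F_a = (F_max−F_min)/2 = 138.5 N; F_m = (F_max+F_min)/2 = 171.5 N
τ_a = K_W·8F_aD/(πd³) = 1.1275 × 53.786 = 60.643 MPa
τ_m = K_s·8F_mD/(πd³) = 1.0443 × 66.601 = 69.553 MPa
Soderberg: 1/n_f = τ_a/S_se + τ_m/S_sy = 60.643/193 + 69.553/342 = 0.31421 + 0.20337 = 0.51758
n_f = 1/0.51758 = 1.932

1.93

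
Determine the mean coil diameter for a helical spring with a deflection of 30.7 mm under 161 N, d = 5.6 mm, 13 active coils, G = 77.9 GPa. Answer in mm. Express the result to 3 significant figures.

52.0 mm

Required rate k = F/δ = 161/30.7 = 5.2443 N/mm
D = (Gd⁴/(8N_a·k))^(1/3) = (77.9×10³·5.6⁴/(8·13·5.2443))^(1/3)
  = (140465)^(1/3) = 51.9824 mm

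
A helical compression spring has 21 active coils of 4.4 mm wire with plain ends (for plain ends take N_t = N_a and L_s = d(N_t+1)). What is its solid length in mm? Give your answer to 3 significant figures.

plain ends: N_t = N_a = 21
L_s = d·(N_t+1) = 4.4 × 22 = 96.8 mm

96.8 mm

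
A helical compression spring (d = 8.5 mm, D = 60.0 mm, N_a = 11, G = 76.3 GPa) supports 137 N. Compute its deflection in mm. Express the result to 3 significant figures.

6.54 mm

k = Gd⁴/(8D³N_a) = (76.3×10³)(8.5⁴)/(8·60.0³·11) = 20.954 N/mm
δ = F/k = 137 / 20.954 = 6.5382 mm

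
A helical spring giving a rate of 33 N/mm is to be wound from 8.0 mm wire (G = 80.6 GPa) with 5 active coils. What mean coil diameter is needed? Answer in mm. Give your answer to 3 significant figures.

D = (Gd⁴/(8N_a·k))^(1/3) = (80.6×10³·8.0⁴/(8·5·33))^(1/3)
  = (250104)^(1/3) = 63.0048 mm

63.0 mm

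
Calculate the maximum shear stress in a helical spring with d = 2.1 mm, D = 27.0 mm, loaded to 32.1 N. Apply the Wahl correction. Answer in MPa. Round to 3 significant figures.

Spring index C = D/d = 27.0/2.1 = 12.8571
K_W = (4C−1)/(4C−4) + 0.615/C = 50.429/47.429 + 0.0478 = 1.1111
τ₀ = 8FD/(πd³) = 8·32.1·27.0/(π·2.1³) = 6933.6/29.094 = 238.31 MPa
τ_max = K·τ₀ = 1.1111 × 238.31 = 264.79 MPa

265 MPa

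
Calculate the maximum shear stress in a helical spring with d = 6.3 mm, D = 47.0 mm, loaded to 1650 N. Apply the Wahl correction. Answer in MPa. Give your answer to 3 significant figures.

Spring index C = D/d = 47.0/6.3 = 7.4603
K_W = (4C−1)/(4C−4) + 0.615/C = 28.841/25.841 + 0.0824 = 1.1985
τ₀ = 8FD/(πd³) = 8·1650·47.0/(π·6.3³) = 620400/785.55 = 789.77 MPa
τ_max = K·τ₀ = 1.1985 × 789.77 = 946.56 MPa

947 MPa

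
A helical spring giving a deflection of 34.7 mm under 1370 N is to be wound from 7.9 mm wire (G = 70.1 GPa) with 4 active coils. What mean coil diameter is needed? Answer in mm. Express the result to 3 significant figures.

Required rate k = F/δ = 1370/34.7 = 39.481 N/mm
D = (Gd⁴/(8N_a·k))^(1/3) = (70.1×10³·7.9⁴/(8·4·39.481))^(1/3)
  = (216115)^(1/3) = 60.0107 mm

60.0 mm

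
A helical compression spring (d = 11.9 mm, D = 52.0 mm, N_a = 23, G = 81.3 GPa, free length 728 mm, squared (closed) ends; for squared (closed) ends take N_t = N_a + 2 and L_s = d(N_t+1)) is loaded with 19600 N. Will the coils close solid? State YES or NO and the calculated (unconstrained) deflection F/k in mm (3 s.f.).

k = Gd⁴/(8D³N_a) = (81.3×10³)(11.9⁴)/(8·52.0³·23) = 63.016 N/mm
N_t = 25; L_s = 11.9·26 = 309.4 mm; δ_solid = L₀ − L_s = 728 − 309.4 = 418.6 mm
δ = F/k = 19600/63.016 = 311.03 mm
δ < δ_solid → spring does not go solid

NO, δ = 311 mm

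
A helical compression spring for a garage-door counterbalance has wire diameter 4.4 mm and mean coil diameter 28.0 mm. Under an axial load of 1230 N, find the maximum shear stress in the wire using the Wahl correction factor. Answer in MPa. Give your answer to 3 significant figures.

1270 MPa

Spring index C = D/d = 28.0/4.4 = 6.3636
K_W = (4C−1)/(4C−4) + 0.615/C = 24.455/21.455 + 0.0966 = 1.2365
τ₀ = 8FD/(πd³) = 8·1230·28.0/(π·4.4³) = 275520/267.61 = 1029.5 MPa
τ_max = K·τ₀ = 1.2365 × 1029.5 = 1273 MPa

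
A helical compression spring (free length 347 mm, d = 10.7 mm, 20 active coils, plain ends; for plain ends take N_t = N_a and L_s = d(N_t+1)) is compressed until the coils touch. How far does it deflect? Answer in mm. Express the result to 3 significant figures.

122 mm

N_t = 20; L_s = 10.7·21 = 224.7 mm
δ_solid = L₀ − L_s = 347 − 224.7 = 122.3 mm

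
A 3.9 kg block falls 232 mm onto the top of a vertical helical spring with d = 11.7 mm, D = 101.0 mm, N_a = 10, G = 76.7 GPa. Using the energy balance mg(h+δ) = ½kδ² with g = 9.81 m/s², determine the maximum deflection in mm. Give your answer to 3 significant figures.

34.2 mm

k = Gd⁴/(8D³N_a) = (76.7×10³)(11.7⁴)/(8·101.0³·10) = 17.438 N/mm
W = mg = 3.9 × 9.81 = 38.259 N
½kδ² − Wδ − Wh = 0 → δ = (W + √(W² + 2kWh))/k
δ = (38.259 + √(1463.8 + 309554))/17.438 = (38.259 + 557.69)/17.438 = 34.176 mm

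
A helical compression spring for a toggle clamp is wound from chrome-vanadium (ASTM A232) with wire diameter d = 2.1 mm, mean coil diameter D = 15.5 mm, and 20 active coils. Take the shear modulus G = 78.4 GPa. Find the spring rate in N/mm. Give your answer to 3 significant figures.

2.56 N/mm

k = Gd⁴/(8D³N_a) = (78.4×10³ × 2.1⁴) / (8 × 15.5³ × 20)
  = 1.52473e+06 / 595820 = 2.559 N/mm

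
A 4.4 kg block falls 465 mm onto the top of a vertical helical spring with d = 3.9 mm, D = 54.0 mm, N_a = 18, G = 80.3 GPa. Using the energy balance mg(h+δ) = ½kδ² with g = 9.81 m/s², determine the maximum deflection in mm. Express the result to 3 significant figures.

280 mm

k = Gd⁴/(8D³N_a) = (80.3×10³)(3.9⁴)/(8·54.0³·18) = 0.81928 N/mm
W = mg = 4.4 × 9.81 = 43.164 N
½kδ² − Wδ − Wh = 0 → δ = (W + √(W² + 2kWh))/k
δ = (43.164 + √(1863.1 + 32887.8))/0.81928 = (43.164 + 186.42)/0.81928 = 280.22 mm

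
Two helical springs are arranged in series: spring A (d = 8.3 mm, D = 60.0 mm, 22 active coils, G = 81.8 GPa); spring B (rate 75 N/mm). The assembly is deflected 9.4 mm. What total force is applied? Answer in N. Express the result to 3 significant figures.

k_A = Gd⁴/(8D³N_a) = (81.8×10³)(8.3⁴)/(8·60.0³·22) = 10.212 N/mm
Series: 1/k_eq = 1/10.212 + 1/75 = 0.11126; k_eq = 8.988 N/mm
F = k_eq·δ = 8.988·9.4 = 84.487 N

84.5 N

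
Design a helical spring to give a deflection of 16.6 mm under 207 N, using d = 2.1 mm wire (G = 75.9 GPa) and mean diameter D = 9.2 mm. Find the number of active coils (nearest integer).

Required rate k = F/δ = 207/16.6 = 12.47 N/mm
N_a = Gd⁴/(8D³k) = (75.9×10³ × 2.1⁴)/(8 × 9.2³ × 12.47)
    = 1.47611e+06 / 77681.2 = 19 → 19 coils

19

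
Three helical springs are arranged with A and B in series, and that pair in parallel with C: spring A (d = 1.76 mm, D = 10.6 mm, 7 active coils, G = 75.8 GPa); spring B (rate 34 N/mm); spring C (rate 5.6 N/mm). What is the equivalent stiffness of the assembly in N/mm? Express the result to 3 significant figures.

13.9 N/mm

k_A = Gd⁴/(8D³N_a) = (75.8×10³)(1.76⁴)/(8·10.6³·7) = 10.905 N/mm
Springs A,B series: k_AB = 1/(1/10.905+1/34) = 8.2566 N/mm; parallel with C: k_eq = 8.2566+5.6 = 13.857 N/mm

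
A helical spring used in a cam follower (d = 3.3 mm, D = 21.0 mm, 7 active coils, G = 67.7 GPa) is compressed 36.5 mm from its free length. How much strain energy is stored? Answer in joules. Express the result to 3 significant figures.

10.3 J

k = Gd⁴/(8D³N_a) = (67.7×10³)(3.3⁴)/(8·21.0³·7) = 15.481 N/mm
U = ½kδ² = 0.5 × 15.481 × 36.5² = 10312 N·mm = 10.312 J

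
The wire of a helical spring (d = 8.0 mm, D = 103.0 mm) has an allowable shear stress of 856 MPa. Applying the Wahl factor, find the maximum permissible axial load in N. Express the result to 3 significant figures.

1500 N

C = D/d = 103.0/8.0 = 12.8750
K_W = (4C−1)/(4C−4) + 0.615/C = 50.500/47.500 + 0.0478 = 1.1109
τ_max = K·8FD/(πd³) → F_max = τ_allow·πd³/(8DK)
F_max = 856·π·8.0³/(8·103.0·1.1109) = 1.3769e+06/915.4 = 1504.1 N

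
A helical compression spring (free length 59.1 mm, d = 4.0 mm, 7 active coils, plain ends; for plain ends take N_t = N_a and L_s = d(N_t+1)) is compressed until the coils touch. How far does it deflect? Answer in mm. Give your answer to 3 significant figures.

N_t = 7; L_s = 4.0·8 = 32 mm
δ_solid = L₀ − L_s = 59.1 − 32 = 27.1 mm

27.1 mm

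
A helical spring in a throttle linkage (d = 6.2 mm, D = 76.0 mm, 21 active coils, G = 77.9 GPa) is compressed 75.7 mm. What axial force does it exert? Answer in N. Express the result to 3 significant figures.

118 N

k = Gd⁴/(8D³N_a) = (77.9×10³)(6.2⁴)/(8·76.0³·21) = 1.5608 N/mm
F = k·δ = 1.5608 × 75.7 = 118.15 N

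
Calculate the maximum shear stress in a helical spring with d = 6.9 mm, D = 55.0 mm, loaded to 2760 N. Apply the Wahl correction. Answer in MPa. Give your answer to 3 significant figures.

Spring index C = D/d = 55.0/6.9 = 7.9710
K_W = (4C−1)/(4C−4) + 0.615/C = 30.884/27.884 + 0.0772 = 1.1847
τ₀ = 8FD/(πd³) = 8·2760·55.0/(π·6.9³) = 1.2144e+06/1032 = 1176.7 MPa
τ_max = K·τ₀ = 1.1847 × 1176.7 = 1394.1 MPa

1390 MPa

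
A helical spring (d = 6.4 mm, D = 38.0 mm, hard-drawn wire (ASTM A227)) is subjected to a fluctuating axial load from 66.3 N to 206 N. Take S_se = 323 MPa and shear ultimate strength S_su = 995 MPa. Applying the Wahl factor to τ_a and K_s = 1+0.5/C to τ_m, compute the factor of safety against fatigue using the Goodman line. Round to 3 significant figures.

6.45

C = D/d = 38.0/6.4 = 5.9375; K_W = (4C−1)/(4C−4)+0.615/C = 1.2555; K_s = 1+0.5/C = 1.0842
F_a = (F_max−F_min)/2 = 69.85 N; F_m = (F_max+F_min)/2 = 136.15 N
τ_a = K_W·8F_aD/(πd³) = 1.2555 × 25.784 = 32.371 MPa
τ_m = K_s·8F_mD/(πd³) = 1.0842 × 50.258 = 54.49 MPa
Goodman: 1/n_f = τ_a/S_se + τ_m/S_su = 32.371/323 + 54.49/995 = 0.10022 + 0.05476 = 0.15498
n_f = 1/0.15498 = 6.452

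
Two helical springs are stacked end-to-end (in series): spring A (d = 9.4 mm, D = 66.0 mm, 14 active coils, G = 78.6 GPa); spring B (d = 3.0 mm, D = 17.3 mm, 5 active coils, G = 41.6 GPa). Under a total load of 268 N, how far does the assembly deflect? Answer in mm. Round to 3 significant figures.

k_A = Gd⁴/(8D³N_a) = (78.6×10³)(9.4⁴)/(8·66.0³·14) = 19.058 N/mm
k_B = Gd⁴/(8D³N_a) = (41.6×10³)(3.0⁴)/(8·17.3³·5) = 16.27 N/mm
Series: 1/k_eq = 1/19.058 + 1/16.27 = 0.11393; k_eq = 8.777 N/mm
δ = F/k_eq = 268/8.777 = 30.534 mm

30.5 mm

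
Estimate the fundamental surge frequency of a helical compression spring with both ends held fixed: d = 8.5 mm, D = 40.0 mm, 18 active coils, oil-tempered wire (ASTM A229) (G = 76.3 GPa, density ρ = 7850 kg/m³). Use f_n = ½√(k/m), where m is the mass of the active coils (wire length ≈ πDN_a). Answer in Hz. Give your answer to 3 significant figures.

104 Hz

k = Gd⁴/(8D³N_a) = (76.3×10³)(8.5⁴)/(8·40.0³·18) = 43.217 N/mm = 43217 N/m
Wire length L = πDN_a = π·40.0·18 = 2261.9 mm
m = ρ·(πd²/4)·L = 7850 × 56.745×10⁻⁶ m² × 2.2619 m = 1.0076 kg
f_n = ½√(k/m) = 0.5·√(43217/1.0076) = 0.5·√(42892) = 103.55 Hz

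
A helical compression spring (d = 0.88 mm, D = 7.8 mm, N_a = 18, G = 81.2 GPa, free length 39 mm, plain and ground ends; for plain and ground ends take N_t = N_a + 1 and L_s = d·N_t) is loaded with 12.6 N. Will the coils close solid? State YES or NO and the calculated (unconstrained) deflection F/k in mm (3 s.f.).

NO, δ = 17.7 mm

k = Gd⁴/(8D³N_a) = (81.2×10³)(0.88⁴)/(8·7.8³·18) = 0.71259 N/mm
N_t = 19; L_s = 0.88·19 = 16.72 mm; δ_solid = L₀ − L_s = 39 − 16.72 = 22.28 mm
δ = F/k = 12.6/0.71259 = 17.682 mm
δ < δ_solid → spring does not go solid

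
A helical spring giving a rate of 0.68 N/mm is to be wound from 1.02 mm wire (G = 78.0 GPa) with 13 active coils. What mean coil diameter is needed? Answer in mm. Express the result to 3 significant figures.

D = (Gd⁴/(8N_a·k))^(1/3) = (78.0×10³·1.02⁴/(8·13·0.68))^(1/3)
  = (1193.86)^(1/3) = 10.6084 mm

10.6 mm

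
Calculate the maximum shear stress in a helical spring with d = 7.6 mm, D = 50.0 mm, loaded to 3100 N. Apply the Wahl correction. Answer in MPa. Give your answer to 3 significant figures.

1100 MPa

Spring index C = D/d = 50.0/7.6 = 6.5789
K_W = (4C−1)/(4C−4) + 0.615/C = 25.316/22.316 + 0.0935 = 1.2279
τ₀ = 8FD/(πd³) = 8·3100·50.0/(π·7.6³) = 1.24e+06/1379.1 = 899.15 MPa
τ_max = K·τ₀ = 1.2279 × 899.15 = 1104.1 MPa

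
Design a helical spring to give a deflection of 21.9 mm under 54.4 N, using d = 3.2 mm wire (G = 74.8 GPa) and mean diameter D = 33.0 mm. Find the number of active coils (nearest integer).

Required rate k = F/δ = 54.4/21.9 = 2.484 N/mm
N_a = Gd⁴/(8D³k) = (74.8×10³ × 3.2⁴)/(8 × 33.0³ × 2.484)
    = 7.84335e+06 / 714145 = 10.98 → 11 coils

11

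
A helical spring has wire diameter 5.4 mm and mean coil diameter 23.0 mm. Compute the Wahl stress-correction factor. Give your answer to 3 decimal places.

C = D/d = 23.0/5.4 = 4.2593
K_W = (4C−1)/(4C−4) + 0.615/C = 16.037/13.037 + 0.1444 = 1.3745

1.375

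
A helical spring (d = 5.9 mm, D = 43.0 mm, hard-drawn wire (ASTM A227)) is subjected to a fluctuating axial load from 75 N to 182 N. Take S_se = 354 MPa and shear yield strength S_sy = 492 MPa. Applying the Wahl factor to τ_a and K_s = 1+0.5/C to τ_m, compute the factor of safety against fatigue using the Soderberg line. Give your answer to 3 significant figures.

C = D/d = 43.0/5.9 = 7.2881; K_W = (4C−1)/(4C−4)+0.615/C = 1.2037; K_s = 1+0.5/C = 1.0686
F_a = (F_max−F_min)/2 = 53.5 N; F_m = (F_max+F_min)/2 = 128.5 N
τ_a = K_W·8F_aD/(πd³) = 1.2037 × 28.524 = 34.333 MPa
τ_m = K_s·8F_mD/(πd³) = 1.0686 × 68.51 = 73.21 MPa
Soderberg: 1/n_f = τ_a/S_se + τ_m/S_sy = 34.333/354 + 73.21/492 = 0.09699 + 0.14880 = 0.24579
n_f = 1/0.24579 = 4.069

4.07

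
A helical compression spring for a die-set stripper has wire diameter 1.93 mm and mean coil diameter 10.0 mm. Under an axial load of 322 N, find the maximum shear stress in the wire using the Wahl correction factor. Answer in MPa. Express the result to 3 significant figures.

1480 MPa

Spring index C = D/d = 10.0/1.93 = 5.1813
K_W = (4C−1)/(4C−4) + 0.615/C = 19.725/16.725 + 0.1187 = 1.2981
τ₀ = 8FD/(πd³) = 8·322·10.0/(π·1.93³) = 25760/22.585 = 1140.6 MPa
τ_max = K·τ₀ = 1.2981 × 1140.6 = 1480.5 MPa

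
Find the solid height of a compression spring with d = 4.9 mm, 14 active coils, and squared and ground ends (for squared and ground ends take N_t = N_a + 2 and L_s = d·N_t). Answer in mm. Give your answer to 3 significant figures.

78.4 mm

squared and ground ends: N_t = N_a + 2 = 14 + 2 = 16
L_s = d·N_t = 4.9 × 16 = 78.4 mm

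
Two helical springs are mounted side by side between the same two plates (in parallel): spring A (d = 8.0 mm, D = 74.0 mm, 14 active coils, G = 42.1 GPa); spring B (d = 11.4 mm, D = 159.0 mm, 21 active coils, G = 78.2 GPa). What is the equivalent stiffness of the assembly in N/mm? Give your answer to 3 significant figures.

k_A = Gd⁴/(8D³N_a) = (42.1×10³)(8.0⁴)/(8·74.0³·14) = 3.7995 N/mm
k_B = Gd⁴/(8D³N_a) = (78.2×10³)(11.4⁴)/(8·159.0³·21) = 1.9558 N/mm
Parallel: k_eq = 3.7995 + 1.9558 = 5.7553 N/mm

5.76 N/mm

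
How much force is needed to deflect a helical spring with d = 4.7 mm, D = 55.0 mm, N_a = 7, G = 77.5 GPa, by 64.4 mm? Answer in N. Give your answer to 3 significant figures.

k = Gd⁴/(8D³N_a) = (77.5×10³)(4.7⁴)/(8·55.0³·7) = 4.059 N/mm
F = k·δ = 4.059 × 64.4 = 261.4 N

261 N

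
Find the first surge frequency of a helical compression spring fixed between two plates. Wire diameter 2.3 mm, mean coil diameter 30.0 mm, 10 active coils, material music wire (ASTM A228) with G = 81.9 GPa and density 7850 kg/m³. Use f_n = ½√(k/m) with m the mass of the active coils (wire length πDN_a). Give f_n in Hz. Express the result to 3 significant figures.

92.9 Hz

k = Gd⁴/(8D³N_a) = (81.9×10³)(2.3⁴)/(8·30.0³·10) = 1.0611 N/mm = 1061.1 N/m
Wire length L = πDN_a = π·30.0·10 = 942.48 mm
m = ρ·(πd²/4)·L = 7850 × 4.1548×10⁻⁶ m² × 0.94248 m = 0.030739 kg
f_n = ½√(k/m) = 0.5·√(1061.1/0.030739) = 0.5·√(34519) = 92.896 Hz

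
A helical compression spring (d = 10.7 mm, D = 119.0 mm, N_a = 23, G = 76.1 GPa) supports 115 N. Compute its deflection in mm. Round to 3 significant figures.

35.7 mm

k = Gd⁴/(8D³N_a) = (76.1×10³)(10.7⁴)/(8·119.0³·23) = 3.2171 N/mm
δ = F/k = 115 / 3.2171 = 35.747 mm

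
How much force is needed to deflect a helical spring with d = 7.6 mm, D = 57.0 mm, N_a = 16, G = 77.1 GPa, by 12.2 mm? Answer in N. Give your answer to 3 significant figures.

k = Gd⁴/(8D³N_a) = (77.1×10³)(7.6⁴)/(8·57.0³·16) = 10.851 N/mm
F = k·δ = 10.851 × 12.2 = 132.38 N

132 N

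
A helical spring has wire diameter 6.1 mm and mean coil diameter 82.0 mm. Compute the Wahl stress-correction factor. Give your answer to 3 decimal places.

C = D/d = 82.0/6.1 = 13.4426
K_W = (4C−1)/(4C−4) + 0.615/C = 52.770/49.770 + 0.0457 = 1.1060

1.106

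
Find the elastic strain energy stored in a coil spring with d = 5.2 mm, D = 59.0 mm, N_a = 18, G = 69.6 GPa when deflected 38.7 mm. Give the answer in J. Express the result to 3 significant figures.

k = Gd⁴/(8D³N_a) = (69.6×10³)(5.2⁴)/(8·59.0³·18) = 1.7207 N/mm
U = ½kδ² = 0.5 × 1.7207 × 38.7² = 1288.5 N·mm = 1.2885 J

1.29 J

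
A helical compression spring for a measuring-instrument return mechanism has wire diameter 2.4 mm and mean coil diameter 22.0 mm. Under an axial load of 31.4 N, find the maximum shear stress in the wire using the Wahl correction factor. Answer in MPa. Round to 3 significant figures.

Spring index C = D/d = 22.0/2.4 = 9.1667
K_W = (4C−1)/(4C−4) + 0.615/C = 35.667/32.667 + 0.0671 = 1.1589
τ₀ = 8FD/(πd³) = 8·31.4·22.0/(π·2.4³) = 5526.4/43.429 = 127.25 MPa
τ_max = K·τ₀ = 1.1589 × 127.25 = 147.47 MPa

147 MPa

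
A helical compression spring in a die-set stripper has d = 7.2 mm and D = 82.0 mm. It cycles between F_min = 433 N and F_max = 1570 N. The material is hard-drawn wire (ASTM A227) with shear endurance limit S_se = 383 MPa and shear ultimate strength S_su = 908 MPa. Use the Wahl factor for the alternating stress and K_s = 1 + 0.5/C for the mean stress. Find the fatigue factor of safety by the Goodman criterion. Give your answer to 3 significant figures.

C = D/d = 82.0/7.2 = 11.3889; K_W = (4C−1)/(4C−4)+0.615/C = 1.1262; K_s = 1+0.5/C = 1.0439
F_a = (F_max−F_min)/2 = 568.5 N; F_m = (F_max+F_min)/2 = 1001.5 N
τ_a = K_W·8F_aD/(πd³) = 1.1262 × 318.04 = 358.18 MPa
τ_m = K_s·8F_mD/(πd³) = 1.0439 × 560.28 = 584.88 MPa
Goodman: 1/n_f = τ_a/S_se + τ_m/S_su = 358.18/383 + 584.88/908 = 0.93519 + 0.64414 = 1.5793
n_f = 1/1.5793 = 0.6332

0.633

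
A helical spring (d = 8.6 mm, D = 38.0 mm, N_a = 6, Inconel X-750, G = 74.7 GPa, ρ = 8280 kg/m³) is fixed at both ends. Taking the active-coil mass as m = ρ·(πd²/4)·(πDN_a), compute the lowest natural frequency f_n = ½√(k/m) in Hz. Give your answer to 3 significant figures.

k = Gd⁴/(8D³N_a) = (74.7×10³)(8.6⁴)/(8·38.0³·6) = 155.14 N/mm = 1.5514e+05 N/m
Wire length L = πDN_a = π·38.0·6 = 716.28 mm
m = ρ·(πd²/4)·L = 8280 × 58.088×10⁻⁶ m² × 0.71628 m = 0.34451 kg
f_n = ½√(k/m) = 0.5·√(1.5514e+05/0.34451) = 0.5·√(4.5032e+05) = 335.53 Hz

336 Hz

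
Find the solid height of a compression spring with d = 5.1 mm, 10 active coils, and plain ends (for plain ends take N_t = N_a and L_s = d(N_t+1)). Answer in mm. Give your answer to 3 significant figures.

56.1 mm

plain ends: N_t = N_a = 10
L_s = d·(N_t+1) = 5.1 × 11 = 56.1 mm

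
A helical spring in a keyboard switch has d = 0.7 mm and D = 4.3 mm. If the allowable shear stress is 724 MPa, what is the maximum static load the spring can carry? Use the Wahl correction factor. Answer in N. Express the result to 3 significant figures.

C = D/d = 4.3/0.7 = 6.1429
K_W = (4C−1)/(4C−4) + 0.615/C = 23.571/20.571 + 0.1001 = 1.2459
τ_max = K·8FD/(πd³) → F_max = τ_allow·πd³/(8DK)
F_max = 724·π·0.7³/(8·4.3·1.2459) = 780.16/42.861 = 18.202 N

18.2 N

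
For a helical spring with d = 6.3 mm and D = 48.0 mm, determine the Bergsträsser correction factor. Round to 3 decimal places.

C = D/d = 48.0/6.3 = 7.6190
K_B = (4C+2)/(4C−3) = 32.476/27.476 = 1.1820

1.182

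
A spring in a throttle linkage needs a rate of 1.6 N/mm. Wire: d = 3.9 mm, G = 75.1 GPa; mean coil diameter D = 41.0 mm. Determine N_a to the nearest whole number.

20

N_a = Gd⁴/(8D³k) = (75.1×10³ × 3.9⁴)/(8 × 41.0³ × 1.6)
    = 1.73739e+07 / 882189 = 19.69 → 20 coils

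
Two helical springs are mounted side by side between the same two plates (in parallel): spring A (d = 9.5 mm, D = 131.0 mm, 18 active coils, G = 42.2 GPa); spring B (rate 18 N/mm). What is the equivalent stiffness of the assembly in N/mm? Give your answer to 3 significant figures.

k_A = Gd⁴/(8D³N_a) = (42.2×10³)(9.5⁴)/(8·131.0³·18) = 1.0618 N/mm
Parallel: k_eq = 1.0618 + 18 = 19.062 N/mm

19.1 N/mm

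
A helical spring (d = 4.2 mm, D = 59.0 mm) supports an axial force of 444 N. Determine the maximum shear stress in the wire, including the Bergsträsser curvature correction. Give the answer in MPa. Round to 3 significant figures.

Spring index C = D/d = 59.0/4.2 = 14.0476
K_B = (4C+2)/(4C−3) = 58.190/53.190 = 1.0940
τ₀ = 8FD/(πd³) = 8·444·59.0/(π·4.2³) = 209568/232.75 = 900.38 MPa
τ_max = K·τ₀ = 1.0940 × 900.38 = 985.02 MPa

985 MPa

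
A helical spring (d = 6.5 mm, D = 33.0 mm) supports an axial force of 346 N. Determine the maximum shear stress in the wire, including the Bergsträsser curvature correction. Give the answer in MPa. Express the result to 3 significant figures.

136 MPa

Spring index C = D/d = 33.0/6.5 = 5.0769
K_B = (4C+2)/(4C−3) = 22.308/17.308 = 1.2889
τ₀ = 8FD/(πd³) = 8·346·33.0/(π·6.5³) = 91344/862.76 = 105.87 MPa
τ_max = K·τ₀ = 1.2889 × 105.87 = 136.46 MPa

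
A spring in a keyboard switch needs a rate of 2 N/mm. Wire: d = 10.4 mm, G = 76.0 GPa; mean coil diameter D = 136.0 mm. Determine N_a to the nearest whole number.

22

N_a = Gd⁴/(8D³k) = (76.0×10³ × 10.4⁴)/(8 × 136.0³ × 2)
    = 8.89093e+08 / 4.02473e+07 = 22.09 → 22 coils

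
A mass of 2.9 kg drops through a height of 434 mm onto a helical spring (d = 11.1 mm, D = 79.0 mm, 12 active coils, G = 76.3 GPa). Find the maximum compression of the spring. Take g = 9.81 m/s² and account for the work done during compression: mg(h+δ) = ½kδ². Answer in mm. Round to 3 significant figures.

k = Gd⁴/(8D³N_a) = (76.3×10³)(11.1⁴)/(8·79.0³·12) = 24.472 N/mm
W = mg = 2.9 × 9.81 = 28.449 N
½kδ² − Wδ − Wh = 0 → δ = (W + √(W² + 2kWh))/k
δ = (28.449 + √(809.35 + 604297))/24.472 = (28.449 + 777.89)/24.472 = 32.95 mm

32.9 mm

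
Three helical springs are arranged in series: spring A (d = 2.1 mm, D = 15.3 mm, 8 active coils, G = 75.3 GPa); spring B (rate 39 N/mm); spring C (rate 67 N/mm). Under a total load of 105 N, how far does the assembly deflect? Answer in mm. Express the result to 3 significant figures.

k_A = Gd⁴/(8D³N_a) = (75.3×10³)(2.1⁴)/(8·15.3³·8) = 6.3888 N/mm
Series: 1/k_eq = 1/6.3888 + 1/39 + 1/67 = 0.19709; k_eq = 5.0738 N/mm
δ = F/k_eq = 105/5.0738 = 20.695 mm

20.7 mm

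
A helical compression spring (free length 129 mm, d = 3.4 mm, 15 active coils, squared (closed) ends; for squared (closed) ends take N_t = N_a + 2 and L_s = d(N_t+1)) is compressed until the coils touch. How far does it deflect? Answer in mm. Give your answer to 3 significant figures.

N_t = 17; L_s = 3.4·18 = 61.2 mm
δ_solid = L₀ − L_s = 129 − 61.2 = 67.8 mm

67.8 mm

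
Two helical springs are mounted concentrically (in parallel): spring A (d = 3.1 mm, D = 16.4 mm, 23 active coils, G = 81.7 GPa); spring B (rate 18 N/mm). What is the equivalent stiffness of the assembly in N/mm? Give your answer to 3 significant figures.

k_A = Gd⁴/(8D³N_a) = (81.7×10³)(3.1⁴)/(8·16.4³·23) = 9.2965 N/mm
Parallel: k_eq = 9.2965 + 18 = 27.296 N/mm

27.3 N/mm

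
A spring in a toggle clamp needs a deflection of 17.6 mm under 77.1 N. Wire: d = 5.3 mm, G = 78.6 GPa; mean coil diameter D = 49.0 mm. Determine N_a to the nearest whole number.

15

Required rate k = F/δ = 77.1/17.6 = 4.3807 N/mm
N_a = Gd⁴/(8D³k) = (78.6×10³ × 5.3⁴)/(8 × 49.0³ × 4.3807)
    = 6.20192e+07 / 4.12306e+06 = 15.04 → 15 coils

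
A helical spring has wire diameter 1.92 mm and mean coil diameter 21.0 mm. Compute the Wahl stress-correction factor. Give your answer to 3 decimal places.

C = D/d = 21.0/1.92 = 10.9375
K_W = (4C−1)/(4C−4) + 0.615/C = 42.750/39.750 + 0.0562 = 1.1317

1.132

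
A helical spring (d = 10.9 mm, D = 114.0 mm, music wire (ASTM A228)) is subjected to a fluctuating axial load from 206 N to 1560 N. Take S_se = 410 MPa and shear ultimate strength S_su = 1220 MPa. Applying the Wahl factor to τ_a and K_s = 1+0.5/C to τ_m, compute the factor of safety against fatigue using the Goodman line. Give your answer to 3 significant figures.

C = D/d = 114.0/10.9 = 10.4587; K_W = (4C−1)/(4C−4)+0.615/C = 1.1381; K_s = 1+0.5/C = 1.0478
F_a = (F_max−F_min)/2 = 677 N; F_m = (F_max+F_min)/2 = 883 N
τ_a = K_W·8F_aD/(πd³) = 1.1381 × 151.76 = 172.72 MPa
τ_m = K_s·8F_mD/(πd³) = 1.0478 × 197.94 = 207.4 MPa
Goodman: 1/n_f = τ_a/S_se + τ_m/S_su = 172.72/410 + 207.4/1220 = 0.42126 + 0.17000 = 0.59126
n_f = 1/0.59126 = 1.691

1.69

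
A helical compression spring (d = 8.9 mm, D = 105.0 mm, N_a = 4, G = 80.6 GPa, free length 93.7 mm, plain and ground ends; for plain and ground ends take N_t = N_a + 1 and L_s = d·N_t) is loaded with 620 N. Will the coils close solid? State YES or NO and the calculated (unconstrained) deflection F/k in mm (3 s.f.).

k = Gd⁴/(8D³N_a) = (80.6×10³)(8.9⁴)/(8·105.0³·4) = 13.651 N/mm
N_t = 5; L_s = 8.9·5 = 44.5 mm; δ_solid = L₀ − L_s = 93.7 − 44.5 = 49.2 mm
δ = F/k = 620/13.651 = 45.417 mm
δ < δ_solid → spring does not go solid

NO, δ = 45.4 mm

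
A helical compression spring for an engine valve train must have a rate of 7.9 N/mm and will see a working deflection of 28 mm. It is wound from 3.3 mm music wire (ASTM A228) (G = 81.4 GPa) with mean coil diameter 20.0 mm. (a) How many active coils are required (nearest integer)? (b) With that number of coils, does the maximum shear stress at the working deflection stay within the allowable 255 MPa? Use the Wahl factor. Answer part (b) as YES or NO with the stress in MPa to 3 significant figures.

N_a = Gd⁴/(8D³k) = (81.4×10³)(3.3⁴)/(8·20.0³·7.9) = 19.09 → N_a = 19
Actual rate k = Gd⁴/(8D³·19) = 7.9386 N/mm
Working load F = kδ = 7.9386·28 = 222.28 N
C = 20.0/3.3 = 6.0606; K_W = (4C−1)/(4C−4)+0.615/C = 1.2497
τ_max = K_W·8FD/(πd³) = 1.2497·315.02 = 393.67 MPa
τ_max > 255 MPa → exceeds allowable

(a) 19 coils; (b) NO, τ_max = 394 MPa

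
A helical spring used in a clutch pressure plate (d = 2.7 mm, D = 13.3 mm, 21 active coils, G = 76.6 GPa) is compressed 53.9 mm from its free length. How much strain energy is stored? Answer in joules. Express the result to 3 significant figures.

k = Gd⁴/(8D³N_a) = (76.6×10³)(2.7⁴)/(8·13.3³·21) = 10.3 N/mm
U = ½kδ² = 0.5 × 10.3 × 53.9² = 14961 N·mm = 14.961 J

15.0 J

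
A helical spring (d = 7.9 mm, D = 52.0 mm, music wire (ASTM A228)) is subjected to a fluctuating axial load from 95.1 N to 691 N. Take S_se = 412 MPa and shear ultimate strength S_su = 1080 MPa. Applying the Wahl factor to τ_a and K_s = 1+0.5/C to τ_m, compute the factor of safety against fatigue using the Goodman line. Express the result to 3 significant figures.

C = D/d = 52.0/7.9 = 6.5823; K_W = (4C−1)/(4C−4)+0.615/C = 1.2278; K_s = 1+0.5/C = 1.0760
F_a = (F_max−F_min)/2 = 297.95 N; F_m = (F_max+F_min)/2 = 393.05 N
τ_a = K_W·8F_aD/(πd³) = 1.2278 × 80.021 = 98.249 MPa
τ_m = K_s·8F_mD/(πd³) = 1.0760 × 105.56 = 113.58 MPa
Goodman: 1/n_f = τ_a/S_se + τ_m/S_su = 98.249/412 + 113.58/1080 = 0.23847 + 0.10517 = 0.34364
n_f = 1/0.34364 = 2.91

2.91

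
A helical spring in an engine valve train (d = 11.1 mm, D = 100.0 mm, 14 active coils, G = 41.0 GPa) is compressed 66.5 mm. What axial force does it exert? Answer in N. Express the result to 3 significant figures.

k = Gd⁴/(8D³N_a) = (41.0×10³)(11.1⁴)/(8·100.0³·14) = 5.5572 N/mm
F = k·δ = 5.5572 × 66.5 = 369.56 N

370 N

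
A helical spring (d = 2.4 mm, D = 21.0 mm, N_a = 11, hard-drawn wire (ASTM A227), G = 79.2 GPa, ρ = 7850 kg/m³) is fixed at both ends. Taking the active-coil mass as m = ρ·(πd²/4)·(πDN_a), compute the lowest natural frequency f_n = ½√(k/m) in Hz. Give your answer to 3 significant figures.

177 Hz

k = Gd⁴/(8D³N_a) = (79.2×10³)(2.4⁴)/(8·21.0³·11) = 3.2243 N/mm = 3224.3 N/m
Wire length L = πDN_a = π·21.0·11 = 725.71 mm
m = ρ·(πd²/4)·L = 7850 × 4.5239×10⁻⁶ m² × 0.72571 m = 0.025772 kg
f_n = ½√(k/m) = 0.5·√(3224.3/0.025772) = 0.5·√(1.2511e+05) = 176.85 Hz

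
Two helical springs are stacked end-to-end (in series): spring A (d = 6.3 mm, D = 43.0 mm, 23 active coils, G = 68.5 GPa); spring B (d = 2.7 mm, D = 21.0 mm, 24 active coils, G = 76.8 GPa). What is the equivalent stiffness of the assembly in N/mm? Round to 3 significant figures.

k_A = Gd⁴/(8D³N_a) = (68.5×10³)(6.3⁴)/(8·43.0³·23) = 7.3761 N/mm
k_B = Gd⁴/(8D³N_a) = (76.8×10³)(2.7⁴)/(8·21.0³·24) = 2.2954 N/mm
Series: 1/k_eq = 1/7.3761 + 1/2.2954 = 0.57123; k_eq = 1.7506 N/mm

1.75 N/mm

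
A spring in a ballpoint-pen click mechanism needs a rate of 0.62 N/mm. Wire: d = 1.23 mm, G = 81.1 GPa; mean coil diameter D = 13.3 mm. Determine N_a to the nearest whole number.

N_a = Gd⁴/(8D³k) = (81.1×10³ × 1.23⁴)/(8 × 13.3³ × 0.62)
    = 185627 / 11669.1 = 15.91 → 16 coils

16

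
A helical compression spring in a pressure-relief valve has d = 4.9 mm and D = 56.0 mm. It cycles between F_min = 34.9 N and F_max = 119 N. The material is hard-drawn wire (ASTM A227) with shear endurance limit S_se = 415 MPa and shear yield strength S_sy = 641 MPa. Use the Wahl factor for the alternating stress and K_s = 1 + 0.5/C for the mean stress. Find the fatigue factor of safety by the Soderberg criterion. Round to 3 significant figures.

3.45

C = D/d = 56.0/4.9 = 11.4286; K_W = (4C−1)/(4C−4)+0.615/C = 1.1257; K_s = 1+0.5/C = 1.0437
F_a = (F_max−F_min)/2 = 42.05 N; F_m = (F_max+F_min)/2 = 76.95 N
τ_a = K_W·8F_aD/(πd³) = 1.1257 × 50.969 = 57.377 MPa
τ_m = K_s·8F_mD/(πd³) = 1.0437 × 93.271 = 97.352 MPa
Soderberg: 1/n_f = τ_a/S_se + τ_m/S_sy = 57.377/415 + 97.352/641 = 0.13826 + 0.15188 = 0.29013
n_f = 1/0.29013 = 3.447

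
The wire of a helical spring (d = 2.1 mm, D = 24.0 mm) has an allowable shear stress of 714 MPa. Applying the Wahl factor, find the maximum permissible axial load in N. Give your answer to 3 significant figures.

C = D/d = 24.0/2.1 = 11.4286
K_W = (4C−1)/(4C−4) + 0.615/C = 44.714/41.714 + 0.0538 = 1.1257
τ_max = K·8FD/(πd³) → F_max = τ_allow·πd³/(8DK)
F_max = 714·π·2.1³/(8·24.0·1.1257) = 20773/216.14 = 96.11 N

96.1 N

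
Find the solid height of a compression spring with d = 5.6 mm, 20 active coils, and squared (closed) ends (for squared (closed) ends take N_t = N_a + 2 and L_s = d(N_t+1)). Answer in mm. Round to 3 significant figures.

squared (closed) ends: N_t = N_a + 2 = 20 + 2 = 22
L_s = d·(N_t+1) = 5.6 × 23 = 128.8 mm

129 mm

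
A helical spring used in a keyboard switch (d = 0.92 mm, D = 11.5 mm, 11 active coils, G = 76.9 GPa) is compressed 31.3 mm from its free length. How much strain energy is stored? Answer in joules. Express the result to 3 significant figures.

k = Gd⁴/(8D³N_a) = (76.9×10³)(0.92⁴)/(8·11.5³·11) = 0.41162 N/mm
U = ½kδ² = 0.5 × 0.41162 × 31.3² = 201.63 N·mm = 0.20163 J

0.202 J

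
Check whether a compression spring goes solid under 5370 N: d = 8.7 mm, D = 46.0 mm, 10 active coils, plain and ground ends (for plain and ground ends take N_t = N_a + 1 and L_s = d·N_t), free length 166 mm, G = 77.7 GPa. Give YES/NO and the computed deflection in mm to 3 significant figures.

YES, δ = 93.9 mm

k = Gd⁴/(8D³N_a) = (77.7×10³)(8.7⁴)/(8·46.0³·10) = 57.166 N/mm
N_t = 11; L_s = 8.7·11 = 95.7 mm; δ_solid = L₀ − L_s = 166 − 95.7 = 70.3 mm
δ = F/k = 5370/57.166 = 93.938 mm
δ ≥ δ_solid → spring goes solid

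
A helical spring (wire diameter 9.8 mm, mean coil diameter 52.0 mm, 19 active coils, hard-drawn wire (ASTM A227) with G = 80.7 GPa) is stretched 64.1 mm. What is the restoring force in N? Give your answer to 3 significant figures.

k = Gd⁴/(8D³N_a) = (80.7×10³)(9.8⁴)/(8·52.0³·19) = 34.828 N/mm
F = k·δ = 34.828 × 64.1 = 2232.5 N

2230 N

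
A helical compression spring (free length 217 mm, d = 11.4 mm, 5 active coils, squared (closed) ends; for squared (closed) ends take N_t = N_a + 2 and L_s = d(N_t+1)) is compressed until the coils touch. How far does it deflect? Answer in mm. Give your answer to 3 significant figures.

126 mm

N_t = 7; L_s = 11.4·8 = 91.2 mm
δ_solid = L₀ − L_s = 217 − 91.2 = 125.8 mm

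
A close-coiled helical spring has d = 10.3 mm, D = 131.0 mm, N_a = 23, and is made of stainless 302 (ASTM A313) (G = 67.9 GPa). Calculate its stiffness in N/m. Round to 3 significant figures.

k = Gd⁴/(8D³N_a) = (67.9×10³ × 10.3⁴) / (8 × 131.0³ × 23)
  = 7.6422e+08 / 4.13649e+08 = 1.8475 N/mm = 1847.5 N/m

1850 N/m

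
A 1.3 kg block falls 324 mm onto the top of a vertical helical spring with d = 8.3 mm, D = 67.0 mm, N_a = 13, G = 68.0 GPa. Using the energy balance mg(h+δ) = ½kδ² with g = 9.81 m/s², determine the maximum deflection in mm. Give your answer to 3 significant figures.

29.6 mm

k = Gd⁴/(8D³N_a) = (68.0×10³)(8.3⁴)/(8·67.0³·13) = 10.317 N/mm
W = mg = 1.3 × 9.81 = 12.753 N
½kδ² − Wδ − Wh = 0 → δ = (W + √(W² + 2kWh))/k
δ = (12.753 + √(162.64 + 85261.1))/10.317 = (12.753 + 292.27)/10.317 = 29.565 mm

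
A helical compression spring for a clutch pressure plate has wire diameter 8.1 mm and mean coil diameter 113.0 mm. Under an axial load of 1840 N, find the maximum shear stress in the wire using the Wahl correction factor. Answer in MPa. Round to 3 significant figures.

1100 MPa

Spring index C = D/d = 113.0/8.1 = 13.9506
K_W = (4C−1)/(4C−4) + 0.615/C = 54.802/51.802 + 0.0441 = 1.1020
τ₀ = 8FD/(πd³) = 8·1840·113.0/(π·8.1³) = 1.66336e+06/1669.6 = 996.28 MPa
τ_max = K·τ₀ = 1.1020 × 996.28 = 1097.9 MPa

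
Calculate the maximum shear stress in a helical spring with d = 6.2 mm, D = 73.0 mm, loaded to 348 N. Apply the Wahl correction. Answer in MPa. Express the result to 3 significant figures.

305 MPa

Spring index C = D/d = 73.0/6.2 = 11.7742
K_W = (4C−1)/(4C−4) + 0.615/C = 46.097/43.097 + 0.0522 = 1.1218
τ₀ = 8FD/(πd³) = 8·348·73.0/(π·6.2³) = 203232/748.73 = 271.44 MPa
τ_max = K·τ₀ = 1.1218 × 271.44 = 304.51 MPa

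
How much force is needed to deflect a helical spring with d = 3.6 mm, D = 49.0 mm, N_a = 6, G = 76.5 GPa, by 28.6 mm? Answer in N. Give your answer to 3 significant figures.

k = Gd⁴/(8D³N_a) = (76.5×10³)(3.6⁴)/(8·49.0³·6) = 2.2753 N/mm
F = k·δ = 2.2753 × 28.6 = 65.074 N

65.1 N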